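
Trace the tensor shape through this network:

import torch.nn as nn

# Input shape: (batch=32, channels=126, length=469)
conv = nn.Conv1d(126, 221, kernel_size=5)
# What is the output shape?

Input shape: (32, 126, 469)
Output shape: (32, 221, 465)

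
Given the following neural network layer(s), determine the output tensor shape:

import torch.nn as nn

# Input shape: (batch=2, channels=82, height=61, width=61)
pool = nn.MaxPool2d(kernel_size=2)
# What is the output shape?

Input shape: (2, 82, 61, 61)
Output shape: (2, 82, 30, 30)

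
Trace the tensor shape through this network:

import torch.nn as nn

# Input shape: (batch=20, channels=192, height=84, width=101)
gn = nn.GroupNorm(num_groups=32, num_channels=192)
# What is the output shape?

Input shape: (20, 192, 84, 101)
Output shape: (20, 192, 84, 101)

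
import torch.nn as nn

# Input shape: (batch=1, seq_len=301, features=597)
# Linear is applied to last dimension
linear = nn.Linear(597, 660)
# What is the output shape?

Input shape: (1, 301, 597)
Output shape: (1, 301, 660)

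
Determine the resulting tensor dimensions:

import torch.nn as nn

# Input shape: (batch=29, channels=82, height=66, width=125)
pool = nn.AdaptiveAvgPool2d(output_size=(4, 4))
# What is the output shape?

Input shape: (29, 82, 66, 125)
Output shape: (29, 82, 4, 4)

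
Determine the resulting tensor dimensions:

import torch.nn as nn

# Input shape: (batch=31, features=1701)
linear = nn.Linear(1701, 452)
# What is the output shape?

Input shape: (31, 1701)
Output shape: (31, 452)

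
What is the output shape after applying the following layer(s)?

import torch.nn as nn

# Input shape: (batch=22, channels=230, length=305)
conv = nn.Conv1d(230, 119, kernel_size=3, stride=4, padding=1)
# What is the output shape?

Input shape: (22, 230, 305)
Output shape: (22, 119, 77)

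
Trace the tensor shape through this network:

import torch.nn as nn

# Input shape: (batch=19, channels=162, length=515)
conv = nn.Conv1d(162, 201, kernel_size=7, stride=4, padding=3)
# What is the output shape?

Input shape: (19, 162, 515)
Output shape: (19, 201, 129)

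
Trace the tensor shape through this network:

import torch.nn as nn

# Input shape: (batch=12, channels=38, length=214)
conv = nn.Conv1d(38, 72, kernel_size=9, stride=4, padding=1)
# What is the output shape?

Input shape: (12, 38, 214)
Output shape: (12, 72, 52)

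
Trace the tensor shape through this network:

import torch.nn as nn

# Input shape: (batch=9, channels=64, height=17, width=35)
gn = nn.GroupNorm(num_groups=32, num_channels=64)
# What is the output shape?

Input shape: (9, 64, 17, 35)
Output shape: (9, 64, 17, 35)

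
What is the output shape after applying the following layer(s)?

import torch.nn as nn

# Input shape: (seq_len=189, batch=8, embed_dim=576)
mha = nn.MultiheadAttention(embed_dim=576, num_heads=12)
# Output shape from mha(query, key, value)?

Input shape: (189, 8, 576)
Output shape: (189, 8, 576)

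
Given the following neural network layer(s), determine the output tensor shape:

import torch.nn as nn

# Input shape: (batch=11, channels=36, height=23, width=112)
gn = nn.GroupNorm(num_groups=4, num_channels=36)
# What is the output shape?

Input shape: (11, 36, 23, 112)
Output shape: (11, 36, 23, 112)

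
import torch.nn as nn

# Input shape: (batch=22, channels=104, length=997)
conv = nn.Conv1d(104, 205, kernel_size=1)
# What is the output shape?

Input shape: (22, 104, 997)
Output shape: (22, 205, 997)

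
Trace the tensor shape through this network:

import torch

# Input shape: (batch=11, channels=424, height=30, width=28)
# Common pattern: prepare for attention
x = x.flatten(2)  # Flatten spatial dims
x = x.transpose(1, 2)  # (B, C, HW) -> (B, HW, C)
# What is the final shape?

Input shape: (11, 424, 30, 28)
  -> after flatten(2): (11, 424, 840)
Output shape: (11, 840, 424)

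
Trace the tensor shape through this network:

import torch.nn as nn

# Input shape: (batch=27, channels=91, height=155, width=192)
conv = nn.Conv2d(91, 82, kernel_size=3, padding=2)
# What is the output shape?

Input shape: (27, 91, 155, 192)
Output shape: (27, 82, 157, 194)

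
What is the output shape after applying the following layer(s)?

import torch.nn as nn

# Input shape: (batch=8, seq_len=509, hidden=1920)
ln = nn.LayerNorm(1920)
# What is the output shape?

Input shape: (8, 509, 1920)
Output shape: (8, 509, 1920)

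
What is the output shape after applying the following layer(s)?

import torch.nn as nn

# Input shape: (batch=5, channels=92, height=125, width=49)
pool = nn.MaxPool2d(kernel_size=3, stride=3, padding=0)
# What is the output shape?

Input shape: (5, 92, 125, 49)
Output shape: (5, 92, 41, 16)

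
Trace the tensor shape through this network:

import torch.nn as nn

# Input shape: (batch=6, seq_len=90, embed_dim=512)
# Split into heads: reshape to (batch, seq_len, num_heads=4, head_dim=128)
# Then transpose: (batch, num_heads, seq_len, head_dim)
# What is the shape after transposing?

Input shape: (6, 90, 512)
  -> after reshape: (6, 90, 4, 128)
Output shape: (6, 4, 90, 128)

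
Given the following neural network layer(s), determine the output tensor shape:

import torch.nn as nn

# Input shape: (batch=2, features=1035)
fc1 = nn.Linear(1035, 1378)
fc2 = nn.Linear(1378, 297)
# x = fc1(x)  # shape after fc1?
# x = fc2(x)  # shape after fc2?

Input shape: (2, 1035)
  -> after fc1: (2, 1378)
Output shape: (2, 297)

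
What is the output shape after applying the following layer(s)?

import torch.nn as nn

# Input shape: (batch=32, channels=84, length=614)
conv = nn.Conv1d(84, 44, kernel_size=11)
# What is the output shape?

Input shape: (32, 84, 614)
Output shape: (32, 44, 604)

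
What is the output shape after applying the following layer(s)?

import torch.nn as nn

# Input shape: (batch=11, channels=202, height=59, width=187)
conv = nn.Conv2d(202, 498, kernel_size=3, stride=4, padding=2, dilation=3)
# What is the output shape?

Input shape: (11, 202, 59, 187)
Output shape: (11, 498, 15, 47)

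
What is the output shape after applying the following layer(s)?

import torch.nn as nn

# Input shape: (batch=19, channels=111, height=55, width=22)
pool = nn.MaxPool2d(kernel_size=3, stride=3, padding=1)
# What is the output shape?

Input shape: (19, 111, 55, 22)
Output shape: (19, 111, 19, 8)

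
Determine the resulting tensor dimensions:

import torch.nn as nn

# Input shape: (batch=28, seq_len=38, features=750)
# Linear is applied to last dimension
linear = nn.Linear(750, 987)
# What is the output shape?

Input shape: (28, 38, 750)
Output shape: (28, 38, 987)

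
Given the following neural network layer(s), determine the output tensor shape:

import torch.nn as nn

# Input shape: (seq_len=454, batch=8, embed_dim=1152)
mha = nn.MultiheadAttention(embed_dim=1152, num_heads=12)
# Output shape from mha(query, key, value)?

Input shape: (454, 8, 1152)
Output shape: (454, 8, 1152)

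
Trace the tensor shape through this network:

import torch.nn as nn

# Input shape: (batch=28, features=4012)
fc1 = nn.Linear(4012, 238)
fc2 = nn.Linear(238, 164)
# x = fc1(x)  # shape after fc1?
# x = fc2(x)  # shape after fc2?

Input shape: (28, 4012)
  -> after fc1: (28, 238)
Output shape: (28, 164)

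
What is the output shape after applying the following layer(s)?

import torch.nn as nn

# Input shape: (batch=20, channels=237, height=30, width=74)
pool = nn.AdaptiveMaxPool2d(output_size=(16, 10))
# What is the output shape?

Input shape: (20, 237, 30, 74)
Output shape: (20, 237, 16, 10)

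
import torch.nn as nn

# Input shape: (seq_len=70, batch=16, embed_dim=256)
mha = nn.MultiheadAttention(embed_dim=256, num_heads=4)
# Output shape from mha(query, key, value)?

Input shape: (70, 16, 256)
Output shape: (70, 16, 256)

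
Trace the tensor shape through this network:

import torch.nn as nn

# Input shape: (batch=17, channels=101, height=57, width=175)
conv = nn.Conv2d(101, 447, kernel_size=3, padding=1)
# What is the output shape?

Input shape: (17, 101, 57, 175)
Output shape: (17, 447, 57, 175)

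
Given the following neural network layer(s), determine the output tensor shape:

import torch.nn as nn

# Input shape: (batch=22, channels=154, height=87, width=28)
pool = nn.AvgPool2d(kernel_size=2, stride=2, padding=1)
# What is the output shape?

Input shape: (22, 154, 87, 28)
Output shape: (22, 154, 44, 15)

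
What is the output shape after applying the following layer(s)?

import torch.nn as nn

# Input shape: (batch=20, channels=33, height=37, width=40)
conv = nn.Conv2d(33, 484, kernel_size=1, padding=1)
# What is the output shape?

Input shape: (20, 33, 37, 40)
Output shape: (20, 484, 39, 42)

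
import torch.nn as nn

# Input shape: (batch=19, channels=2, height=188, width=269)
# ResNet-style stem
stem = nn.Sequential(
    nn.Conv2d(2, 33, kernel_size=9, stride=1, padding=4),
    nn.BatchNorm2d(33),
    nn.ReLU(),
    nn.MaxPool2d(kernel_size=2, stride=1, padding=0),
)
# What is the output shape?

Input shape: (19, 2, 188, 269)
  -> after Conv2d 9x9 stride=1: (19, 33, 188, 269)
Output shape: (19, 33, 187, 268)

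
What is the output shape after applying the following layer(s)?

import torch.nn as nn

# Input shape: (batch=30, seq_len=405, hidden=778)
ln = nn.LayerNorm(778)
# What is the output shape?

Input shape: (30, 405, 778)
Output shape: (30, 405, 778)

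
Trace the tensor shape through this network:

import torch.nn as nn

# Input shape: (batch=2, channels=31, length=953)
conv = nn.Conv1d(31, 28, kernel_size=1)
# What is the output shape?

Input shape: (2, 31, 953)
Output shape: (2, 28, 953)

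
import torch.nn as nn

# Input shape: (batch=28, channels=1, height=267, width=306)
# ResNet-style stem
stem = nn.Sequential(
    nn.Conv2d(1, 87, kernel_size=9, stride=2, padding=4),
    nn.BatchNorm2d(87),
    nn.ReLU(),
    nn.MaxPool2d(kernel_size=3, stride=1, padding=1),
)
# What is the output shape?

Input shape: (28, 1, 267, 306)
  -> after Conv2d 9x9 stride=2: (28, 87, 134, 153)
Output shape: (28, 87, 134, 153)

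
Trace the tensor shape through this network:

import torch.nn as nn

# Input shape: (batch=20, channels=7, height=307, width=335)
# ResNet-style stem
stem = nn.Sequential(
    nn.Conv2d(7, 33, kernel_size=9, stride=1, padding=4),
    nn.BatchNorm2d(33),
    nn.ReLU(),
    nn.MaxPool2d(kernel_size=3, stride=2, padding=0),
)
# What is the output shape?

Input shape: (20, 7, 307, 335)
  -> after Conv2d 9x9 stride=1: (20, 33, 307, 335)
Output shape: (20, 33, 153, 167)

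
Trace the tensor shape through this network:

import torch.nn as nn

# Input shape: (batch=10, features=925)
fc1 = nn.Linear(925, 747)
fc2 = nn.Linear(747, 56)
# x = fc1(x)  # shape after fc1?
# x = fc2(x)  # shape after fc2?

Input shape: (10, 925)
  -> after fc1: (10, 747)
Output shape: (10, 56)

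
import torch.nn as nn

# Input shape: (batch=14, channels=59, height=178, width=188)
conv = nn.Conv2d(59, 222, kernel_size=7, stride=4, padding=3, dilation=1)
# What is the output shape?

Input shape: (14, 59, 178, 188)
Output shape: (14, 222, 45, 47)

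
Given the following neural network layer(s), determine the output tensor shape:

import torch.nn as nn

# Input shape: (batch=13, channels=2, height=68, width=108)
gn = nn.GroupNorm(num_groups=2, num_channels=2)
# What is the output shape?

Input shape: (13, 2, 68, 108)
Output shape: (13, 2, 68, 108)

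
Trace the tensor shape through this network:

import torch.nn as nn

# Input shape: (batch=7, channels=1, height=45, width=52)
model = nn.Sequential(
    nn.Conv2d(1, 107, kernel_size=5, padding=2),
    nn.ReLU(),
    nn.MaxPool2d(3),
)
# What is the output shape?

Input shape: (7, 1, 45, 52)
  -> after Conv2d: (7, 107, 45, 52)
  -> after ReLU: (7, 107, 45, 52)
Output shape: (7, 107, 15, 17)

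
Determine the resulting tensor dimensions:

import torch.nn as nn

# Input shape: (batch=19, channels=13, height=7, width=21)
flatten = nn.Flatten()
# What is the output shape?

Input shape: (19, 13, 7, 21)
Output shape: (19, 1911)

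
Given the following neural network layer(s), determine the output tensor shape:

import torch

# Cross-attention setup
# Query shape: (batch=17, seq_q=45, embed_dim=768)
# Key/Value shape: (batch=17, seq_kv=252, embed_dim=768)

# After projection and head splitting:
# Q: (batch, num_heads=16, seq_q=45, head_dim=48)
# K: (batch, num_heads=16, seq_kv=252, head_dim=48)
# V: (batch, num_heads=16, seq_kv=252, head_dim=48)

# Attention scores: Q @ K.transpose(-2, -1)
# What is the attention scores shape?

Input shape: (17, 45, 768)
Output shape: (17, 16, 45, 252)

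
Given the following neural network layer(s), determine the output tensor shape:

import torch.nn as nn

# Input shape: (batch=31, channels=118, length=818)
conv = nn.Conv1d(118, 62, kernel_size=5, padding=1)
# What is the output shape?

Input shape: (31, 118, 818)
Output shape: (31, 62, 816)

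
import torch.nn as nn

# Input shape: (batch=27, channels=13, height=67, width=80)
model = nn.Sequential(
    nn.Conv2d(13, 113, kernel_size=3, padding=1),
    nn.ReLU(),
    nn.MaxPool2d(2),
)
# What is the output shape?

Input shape: (27, 13, 67, 80)
  -> after Conv2d: (27, 113, 67, 80)
  -> after ReLU: (27, 113, 67, 80)
Output shape: (27, 113, 33, 40)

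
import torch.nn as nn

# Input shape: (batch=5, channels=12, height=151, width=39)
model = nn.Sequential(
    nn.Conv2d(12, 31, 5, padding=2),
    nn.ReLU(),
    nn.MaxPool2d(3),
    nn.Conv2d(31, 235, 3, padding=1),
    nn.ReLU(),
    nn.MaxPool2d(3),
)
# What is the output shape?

Input shape: (5, 12, 151, 39)
  -> after first Conv2d: (5, 31, 151, 39)
  -> after first MaxPool2d: (5, 31, 50, 13)
  -> after second Conv2d: (5, 235, 50, 13)
Output shape: (5, 235, 16, 4)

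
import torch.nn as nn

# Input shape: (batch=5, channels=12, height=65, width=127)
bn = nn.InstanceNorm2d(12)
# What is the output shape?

Input shape: (5, 12, 65, 127)
Output shape: (5, 12, 65, 127)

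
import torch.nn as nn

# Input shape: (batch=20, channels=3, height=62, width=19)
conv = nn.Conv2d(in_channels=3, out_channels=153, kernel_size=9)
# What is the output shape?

Input shape: (20, 3, 62, 19)
Output shape: (20, 153, 54, 11)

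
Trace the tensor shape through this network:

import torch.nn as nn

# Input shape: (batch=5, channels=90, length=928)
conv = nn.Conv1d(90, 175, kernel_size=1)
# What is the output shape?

Input shape: (5, 90, 928)
Output shape: (5, 175, 928)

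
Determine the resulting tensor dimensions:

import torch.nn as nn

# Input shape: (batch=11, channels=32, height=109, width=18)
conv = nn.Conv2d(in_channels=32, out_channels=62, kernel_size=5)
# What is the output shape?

Input shape: (11, 32, 109, 18)
Output shape: (11, 62, 105, 14)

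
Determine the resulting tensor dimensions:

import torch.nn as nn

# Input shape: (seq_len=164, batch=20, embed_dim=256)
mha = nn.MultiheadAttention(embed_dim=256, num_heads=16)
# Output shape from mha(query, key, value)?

Input shape: (164, 20, 256)
Output shape: (164, 20, 256)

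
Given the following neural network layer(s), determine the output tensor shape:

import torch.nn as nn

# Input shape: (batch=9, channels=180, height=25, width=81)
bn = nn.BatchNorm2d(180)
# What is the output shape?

Input shape: (9, 180, 25, 81)
Output shape: (9, 180, 25, 81)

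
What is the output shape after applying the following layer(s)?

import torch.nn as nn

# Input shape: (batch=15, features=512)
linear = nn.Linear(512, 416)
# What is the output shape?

Input shape: (15, 512)
Output shape: (15, 416)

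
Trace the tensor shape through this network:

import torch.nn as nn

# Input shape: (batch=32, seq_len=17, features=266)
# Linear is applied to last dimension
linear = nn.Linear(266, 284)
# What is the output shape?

Input shape: (32, 17, 266)
Output shape: (32, 17, 284)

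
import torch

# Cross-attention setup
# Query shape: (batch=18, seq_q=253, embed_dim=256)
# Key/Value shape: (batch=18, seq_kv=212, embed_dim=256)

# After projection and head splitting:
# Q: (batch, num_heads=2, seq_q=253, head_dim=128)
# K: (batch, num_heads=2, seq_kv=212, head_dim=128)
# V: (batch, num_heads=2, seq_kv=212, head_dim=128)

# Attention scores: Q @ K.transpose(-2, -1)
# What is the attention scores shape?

Input shape: (18, 253, 256)
Output shape: (18, 2, 253, 212)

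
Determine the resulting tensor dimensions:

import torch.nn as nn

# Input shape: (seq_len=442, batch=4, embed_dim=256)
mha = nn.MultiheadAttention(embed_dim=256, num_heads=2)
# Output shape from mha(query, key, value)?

Input shape: (442, 4, 256)
Output shape: (442, 4, 256)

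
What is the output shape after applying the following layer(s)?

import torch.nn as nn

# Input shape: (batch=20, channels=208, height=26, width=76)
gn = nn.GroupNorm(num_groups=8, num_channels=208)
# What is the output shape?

Input shape: (20, 208, 26, 76)
Output shape: (20, 208, 26, 76)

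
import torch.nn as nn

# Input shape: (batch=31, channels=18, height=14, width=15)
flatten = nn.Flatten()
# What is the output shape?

Input shape: (31, 18, 14, 15)
Output shape: (31, 3780)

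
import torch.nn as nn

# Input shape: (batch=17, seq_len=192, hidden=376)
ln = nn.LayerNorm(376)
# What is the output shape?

Input shape: (17, 192, 376)
Output shape: (17, 192, 376)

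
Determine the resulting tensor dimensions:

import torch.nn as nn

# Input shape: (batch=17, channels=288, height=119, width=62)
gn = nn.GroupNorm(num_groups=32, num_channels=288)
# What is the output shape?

Input shape: (17, 288, 119, 62)
Output shape: (17, 288, 119, 62)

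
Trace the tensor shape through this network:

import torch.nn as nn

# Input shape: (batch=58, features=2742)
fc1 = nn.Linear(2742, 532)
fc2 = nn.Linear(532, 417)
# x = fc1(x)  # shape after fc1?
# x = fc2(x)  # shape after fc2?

Input shape: (58, 2742)
  -> after fc1: (58, 532)
Output shape: (58, 417)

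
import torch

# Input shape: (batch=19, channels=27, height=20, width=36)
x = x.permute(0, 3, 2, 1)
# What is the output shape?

Input shape: (19, 27, 20, 36)
Output shape: (19, 36, 20, 27)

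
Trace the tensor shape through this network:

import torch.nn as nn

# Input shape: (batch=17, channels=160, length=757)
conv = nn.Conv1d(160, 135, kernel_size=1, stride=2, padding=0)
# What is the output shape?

Input shape: (17, 160, 757)
Output shape: (17, 135, 379)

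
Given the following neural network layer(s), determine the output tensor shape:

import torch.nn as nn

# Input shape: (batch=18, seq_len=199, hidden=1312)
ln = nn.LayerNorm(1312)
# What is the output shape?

Input shape: (18, 199, 1312)
Output shape: (18, 199, 1312)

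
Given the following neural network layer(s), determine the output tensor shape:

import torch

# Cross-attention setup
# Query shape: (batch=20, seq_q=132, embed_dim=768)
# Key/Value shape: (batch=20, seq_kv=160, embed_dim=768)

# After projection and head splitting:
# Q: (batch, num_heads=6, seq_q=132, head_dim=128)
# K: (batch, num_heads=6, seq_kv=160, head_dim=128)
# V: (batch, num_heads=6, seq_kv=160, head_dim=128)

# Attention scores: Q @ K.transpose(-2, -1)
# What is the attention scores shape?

Input shape: (20, 132, 768)
Output shape: (20, 6, 132, 160)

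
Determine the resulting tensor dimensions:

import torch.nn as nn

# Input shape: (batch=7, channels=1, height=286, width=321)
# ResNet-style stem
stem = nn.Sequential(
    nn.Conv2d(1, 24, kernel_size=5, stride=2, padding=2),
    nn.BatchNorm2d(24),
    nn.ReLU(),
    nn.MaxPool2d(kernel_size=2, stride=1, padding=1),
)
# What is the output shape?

Input shape: (7, 1, 286, 321)
  -> after Conv2d 5x5 stride=2: (7, 24, 143, 161)
Output shape: (7, 24, 144, 162)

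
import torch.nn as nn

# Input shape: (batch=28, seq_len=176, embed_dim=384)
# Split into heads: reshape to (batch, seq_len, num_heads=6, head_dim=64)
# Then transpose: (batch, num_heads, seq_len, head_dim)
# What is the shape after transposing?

Input shape: (28, 176, 384)
  -> after reshape: (28, 176, 6, 64)
Output shape: (28, 6, 176, 64)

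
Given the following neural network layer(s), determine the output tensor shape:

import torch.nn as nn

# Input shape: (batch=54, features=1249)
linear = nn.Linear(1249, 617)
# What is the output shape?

Input shape: (54, 1249)
Output shape: (54, 617)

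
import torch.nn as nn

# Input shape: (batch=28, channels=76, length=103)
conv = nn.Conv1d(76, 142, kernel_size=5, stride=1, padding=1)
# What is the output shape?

Input shape: (28, 76, 103)
Output shape: (28, 142, 101)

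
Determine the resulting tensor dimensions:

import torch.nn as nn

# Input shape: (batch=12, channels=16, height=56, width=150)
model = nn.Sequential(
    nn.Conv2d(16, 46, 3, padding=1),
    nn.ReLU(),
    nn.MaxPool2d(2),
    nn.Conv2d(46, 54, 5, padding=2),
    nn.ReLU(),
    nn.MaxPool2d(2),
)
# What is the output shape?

Input shape: (12, 16, 56, 150)
  -> after first Conv2d: (12, 46, 56, 150)
  -> after first MaxPool2d: (12, 46, 28, 75)
  -> after second Conv2d: (12, 54, 28, 75)
Output shape: (12, 54, 14, 37)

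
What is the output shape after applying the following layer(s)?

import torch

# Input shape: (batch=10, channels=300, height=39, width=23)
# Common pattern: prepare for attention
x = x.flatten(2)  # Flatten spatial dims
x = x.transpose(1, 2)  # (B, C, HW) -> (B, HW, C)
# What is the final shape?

Input shape: (10, 300, 39, 23)
  -> after flatten(2): (10, 300, 897)
Output shape: (10, 897, 300)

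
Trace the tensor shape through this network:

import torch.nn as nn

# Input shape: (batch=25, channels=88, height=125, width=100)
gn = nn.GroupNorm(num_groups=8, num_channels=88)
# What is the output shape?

Input shape: (25, 88, 125, 100)
Output shape: (25, 88, 125, 100)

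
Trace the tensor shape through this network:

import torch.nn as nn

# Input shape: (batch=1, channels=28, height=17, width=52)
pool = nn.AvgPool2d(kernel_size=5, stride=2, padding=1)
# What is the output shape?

Input shape: (1, 28, 17, 52)
Output shape: (1, 28, 8, 25)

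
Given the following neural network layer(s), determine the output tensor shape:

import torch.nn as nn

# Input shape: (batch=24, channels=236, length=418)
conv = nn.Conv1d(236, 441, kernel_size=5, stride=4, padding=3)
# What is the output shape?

Input shape: (24, 236, 418)
Output shape: (24, 441, 105)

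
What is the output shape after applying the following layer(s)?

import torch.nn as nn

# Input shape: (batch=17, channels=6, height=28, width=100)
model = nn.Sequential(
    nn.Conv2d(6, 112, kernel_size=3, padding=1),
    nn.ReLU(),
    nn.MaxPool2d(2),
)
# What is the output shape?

Input shape: (17, 6, 28, 100)
  -> after Conv2d: (17, 112, 28, 100)
  -> after ReLU: (17, 112, 28, 100)
Output shape: (17, 112, 14, 50)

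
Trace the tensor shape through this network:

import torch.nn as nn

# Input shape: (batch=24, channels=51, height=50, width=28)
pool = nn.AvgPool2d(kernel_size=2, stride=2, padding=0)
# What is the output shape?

Input shape: (24, 51, 50, 28)
Output shape: (24, 51, 25, 14)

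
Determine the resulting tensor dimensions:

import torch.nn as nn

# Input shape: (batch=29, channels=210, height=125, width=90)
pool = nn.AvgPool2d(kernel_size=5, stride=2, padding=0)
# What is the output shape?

Input shape: (29, 210, 125, 90)
Output shape: (29, 210, 61, 43)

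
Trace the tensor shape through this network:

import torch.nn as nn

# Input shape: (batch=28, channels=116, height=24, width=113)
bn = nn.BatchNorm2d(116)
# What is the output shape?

Input shape: (28, 116, 24, 113)
Output shape: (28, 116, 24, 113)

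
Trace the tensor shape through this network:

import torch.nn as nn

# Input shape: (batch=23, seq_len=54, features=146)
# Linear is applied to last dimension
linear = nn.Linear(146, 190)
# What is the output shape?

Input shape: (23, 54, 146)
Output shape: (23, 54, 190)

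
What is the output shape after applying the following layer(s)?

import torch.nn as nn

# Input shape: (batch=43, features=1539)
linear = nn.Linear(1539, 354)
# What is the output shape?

Input shape: (43, 1539)
Output shape: (43, 354)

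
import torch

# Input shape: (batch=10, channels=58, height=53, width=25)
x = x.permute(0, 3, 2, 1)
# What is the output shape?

Input shape: (10, 58, 53, 25)
Output shape: (10, 25, 53, 58)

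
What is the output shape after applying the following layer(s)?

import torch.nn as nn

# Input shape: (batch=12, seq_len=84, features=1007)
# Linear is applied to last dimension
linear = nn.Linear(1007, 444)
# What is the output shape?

Input shape: (12, 84, 1007)
Output shape: (12, 84, 444)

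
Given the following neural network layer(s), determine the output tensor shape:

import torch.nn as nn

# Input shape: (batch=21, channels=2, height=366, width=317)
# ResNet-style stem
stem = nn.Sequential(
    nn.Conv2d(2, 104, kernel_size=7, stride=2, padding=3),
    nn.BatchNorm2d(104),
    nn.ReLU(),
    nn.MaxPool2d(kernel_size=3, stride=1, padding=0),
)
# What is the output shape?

Input shape: (21, 2, 366, 317)
  -> after Conv2d 7x7 stride=2: (21, 104, 183, 159)
Output shape: (21, 104, 181, 157)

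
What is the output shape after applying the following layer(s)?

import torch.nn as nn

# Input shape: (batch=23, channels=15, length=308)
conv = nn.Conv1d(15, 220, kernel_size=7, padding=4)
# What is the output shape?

Input shape: (23, 15, 308)
Output shape: (23, 220, 310)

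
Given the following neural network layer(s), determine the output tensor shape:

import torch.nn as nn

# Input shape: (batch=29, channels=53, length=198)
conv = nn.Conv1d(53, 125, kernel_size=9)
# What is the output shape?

Input shape: (29, 53, 198)
Output shape: (29, 125, 190)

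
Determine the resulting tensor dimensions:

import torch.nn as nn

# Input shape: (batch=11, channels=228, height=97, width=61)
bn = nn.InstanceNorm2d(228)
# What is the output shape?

Input shape: (11, 228, 97, 61)
Output shape: (11, 228, 97, 61)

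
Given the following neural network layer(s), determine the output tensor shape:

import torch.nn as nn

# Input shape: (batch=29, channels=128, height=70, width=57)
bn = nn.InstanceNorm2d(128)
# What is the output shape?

Input shape: (29, 128, 70, 57)
Output shape: (29, 128, 70, 57)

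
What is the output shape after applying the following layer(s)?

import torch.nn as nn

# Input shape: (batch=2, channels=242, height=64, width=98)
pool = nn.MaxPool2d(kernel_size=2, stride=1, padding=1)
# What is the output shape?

Input shape: (2, 242, 64, 98)
Output shape: (2, 242, 65, 99)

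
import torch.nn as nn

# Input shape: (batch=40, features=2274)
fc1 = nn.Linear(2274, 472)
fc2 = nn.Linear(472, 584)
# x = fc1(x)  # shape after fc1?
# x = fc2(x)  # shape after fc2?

Input shape: (40, 2274)
  -> after fc1: (40, 472)
Output shape: (40, 584)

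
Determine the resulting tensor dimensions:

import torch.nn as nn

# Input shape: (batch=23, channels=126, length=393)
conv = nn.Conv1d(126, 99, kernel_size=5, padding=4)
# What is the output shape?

Input shape: (23, 126, 393)
Output shape: (23, 99, 397)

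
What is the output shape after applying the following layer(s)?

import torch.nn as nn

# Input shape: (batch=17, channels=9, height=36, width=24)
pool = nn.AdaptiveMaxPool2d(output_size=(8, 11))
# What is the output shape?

Input shape: (17, 9, 36, 24)
Output shape: (17, 9, 8, 11)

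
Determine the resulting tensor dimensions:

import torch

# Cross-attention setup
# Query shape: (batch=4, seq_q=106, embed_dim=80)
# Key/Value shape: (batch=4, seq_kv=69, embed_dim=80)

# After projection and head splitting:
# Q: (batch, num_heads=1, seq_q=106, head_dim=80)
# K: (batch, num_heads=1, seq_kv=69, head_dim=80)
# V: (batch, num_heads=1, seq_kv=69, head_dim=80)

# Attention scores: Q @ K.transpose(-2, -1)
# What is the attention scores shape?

Input shape: (4, 106, 80)
Output shape: (4, 1, 106, 69)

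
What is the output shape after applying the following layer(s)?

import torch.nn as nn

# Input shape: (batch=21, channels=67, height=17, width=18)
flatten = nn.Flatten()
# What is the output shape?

Input shape: (21, 67, 17, 18)
Output shape: (21, 20502)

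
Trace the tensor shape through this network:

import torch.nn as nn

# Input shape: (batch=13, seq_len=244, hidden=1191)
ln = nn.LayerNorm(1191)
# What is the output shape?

Input shape: (13, 244, 1191)
Output shape: (13, 244, 1191)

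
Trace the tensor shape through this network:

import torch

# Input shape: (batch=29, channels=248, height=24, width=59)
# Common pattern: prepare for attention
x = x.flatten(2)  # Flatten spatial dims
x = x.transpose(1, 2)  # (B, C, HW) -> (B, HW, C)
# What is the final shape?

Input shape: (29, 248, 24, 59)
  -> after flatten(2): (29, 248, 1416)
Output shape: (29, 1416, 248)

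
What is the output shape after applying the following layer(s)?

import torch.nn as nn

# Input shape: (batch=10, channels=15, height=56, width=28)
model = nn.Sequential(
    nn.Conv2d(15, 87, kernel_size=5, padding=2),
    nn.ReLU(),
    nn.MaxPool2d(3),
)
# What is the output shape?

Input shape: (10, 15, 56, 28)
  -> after Conv2d: (10, 87, 56, 28)
  -> after ReLU: (10, 87, 56, 28)
Output shape: (10, 87, 18, 9)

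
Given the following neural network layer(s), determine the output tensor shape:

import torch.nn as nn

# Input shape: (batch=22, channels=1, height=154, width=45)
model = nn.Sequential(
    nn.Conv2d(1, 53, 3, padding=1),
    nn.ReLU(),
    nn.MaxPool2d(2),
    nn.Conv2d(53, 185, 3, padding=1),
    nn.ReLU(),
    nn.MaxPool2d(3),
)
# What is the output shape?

Input shape: (22, 1, 154, 45)
  -> after first Conv2d: (22, 53, 154, 45)
  -> after first MaxPool2d: (22, 53, 77, 22)
  -> after second Conv2d: (22, 185, 77, 22)
Output shape: (22, 185, 25, 7)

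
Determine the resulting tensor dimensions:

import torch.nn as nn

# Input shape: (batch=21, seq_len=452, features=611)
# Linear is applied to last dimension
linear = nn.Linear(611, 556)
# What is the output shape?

Input shape: (21, 452, 611)
Output shape: (21, 452, 556)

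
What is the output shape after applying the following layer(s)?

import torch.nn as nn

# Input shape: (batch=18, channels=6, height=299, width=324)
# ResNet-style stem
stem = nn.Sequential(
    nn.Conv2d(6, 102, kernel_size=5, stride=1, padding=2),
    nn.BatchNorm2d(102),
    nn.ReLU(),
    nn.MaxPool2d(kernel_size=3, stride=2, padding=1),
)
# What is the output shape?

Input shape: (18, 6, 299, 324)
  -> after Conv2d 5x5 stride=1: (18, 102, 299, 324)
Output shape: (18, 102, 150, 162)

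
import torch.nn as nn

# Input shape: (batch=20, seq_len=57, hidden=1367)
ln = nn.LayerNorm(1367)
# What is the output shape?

Input shape: (20, 57, 1367)
Output shape: (20, 57, 1367)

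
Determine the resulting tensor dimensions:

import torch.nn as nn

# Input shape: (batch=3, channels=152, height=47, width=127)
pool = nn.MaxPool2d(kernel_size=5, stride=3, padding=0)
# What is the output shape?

Input shape: (3, 152, 47, 127)
Output shape: (3, 152, 15, 41)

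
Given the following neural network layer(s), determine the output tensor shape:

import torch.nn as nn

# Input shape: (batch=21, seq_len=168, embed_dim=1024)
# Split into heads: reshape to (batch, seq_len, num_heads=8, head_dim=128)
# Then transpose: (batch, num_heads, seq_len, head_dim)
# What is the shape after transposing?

Input shape: (21, 168, 1024)
  -> after reshape: (21, 168, 8, 128)
Output shape: (21, 8, 168, 128)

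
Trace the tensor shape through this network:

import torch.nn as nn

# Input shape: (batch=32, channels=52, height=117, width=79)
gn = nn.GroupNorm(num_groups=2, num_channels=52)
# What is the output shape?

Input shape: (32, 52, 117, 79)
Output shape: (32, 52, 117, 79)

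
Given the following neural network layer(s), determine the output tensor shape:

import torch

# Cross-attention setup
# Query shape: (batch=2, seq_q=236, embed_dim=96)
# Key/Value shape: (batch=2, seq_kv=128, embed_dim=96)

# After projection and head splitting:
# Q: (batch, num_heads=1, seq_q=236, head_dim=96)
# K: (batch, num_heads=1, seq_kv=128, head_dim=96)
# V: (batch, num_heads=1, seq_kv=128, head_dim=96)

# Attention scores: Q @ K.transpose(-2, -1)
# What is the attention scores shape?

Input shape: (2, 236, 96)
Output shape: (2, 1, 236, 128)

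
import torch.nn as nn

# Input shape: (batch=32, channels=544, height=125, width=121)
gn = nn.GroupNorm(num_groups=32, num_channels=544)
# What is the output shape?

Input shape: (32, 544, 125, 121)
Output shape: (32, 544, 125, 121)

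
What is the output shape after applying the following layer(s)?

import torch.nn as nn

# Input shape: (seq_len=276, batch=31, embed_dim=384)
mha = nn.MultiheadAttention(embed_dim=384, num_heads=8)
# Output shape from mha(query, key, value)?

Input shape: (276, 31, 384)
Output shape: (276, 31, 384)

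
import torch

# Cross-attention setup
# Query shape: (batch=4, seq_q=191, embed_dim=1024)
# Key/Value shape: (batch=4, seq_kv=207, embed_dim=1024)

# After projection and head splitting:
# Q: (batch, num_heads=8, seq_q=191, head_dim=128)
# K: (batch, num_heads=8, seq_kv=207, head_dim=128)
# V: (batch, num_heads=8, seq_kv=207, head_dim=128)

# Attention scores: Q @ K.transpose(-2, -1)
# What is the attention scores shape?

Input shape: (4, 191, 1024)
Output shape: (4, 8, 191, 207)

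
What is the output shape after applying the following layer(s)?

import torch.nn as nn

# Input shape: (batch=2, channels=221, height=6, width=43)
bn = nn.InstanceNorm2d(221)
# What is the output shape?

Input shape: (2, 221, 6, 43)
Output shape: (2, 221, 6, 43)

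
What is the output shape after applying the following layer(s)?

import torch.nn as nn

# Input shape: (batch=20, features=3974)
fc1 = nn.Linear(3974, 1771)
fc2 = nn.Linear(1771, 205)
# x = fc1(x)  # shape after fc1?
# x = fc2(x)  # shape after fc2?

Input shape: (20, 3974)
  -> after fc1: (20, 1771)
Output shape: (20, 205)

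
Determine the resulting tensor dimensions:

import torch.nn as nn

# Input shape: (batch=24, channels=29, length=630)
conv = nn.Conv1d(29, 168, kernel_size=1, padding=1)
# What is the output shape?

Input shape: (24, 29, 630)
Output shape: (24, 168, 632)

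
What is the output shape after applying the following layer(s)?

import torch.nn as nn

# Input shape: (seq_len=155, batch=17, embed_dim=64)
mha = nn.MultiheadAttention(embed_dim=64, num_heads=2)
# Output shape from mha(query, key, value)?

Input shape: (155, 17, 64)
Output shape: (155, 17, 64)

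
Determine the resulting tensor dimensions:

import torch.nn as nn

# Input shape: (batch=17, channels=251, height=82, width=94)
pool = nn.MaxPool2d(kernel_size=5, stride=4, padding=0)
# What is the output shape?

Input shape: (17, 251, 82, 94)
Output shape: (17, 251, 20, 23)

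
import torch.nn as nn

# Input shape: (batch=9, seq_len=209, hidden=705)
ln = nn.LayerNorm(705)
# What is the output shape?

Input shape: (9, 209, 705)
Output shape: (9, 209, 705)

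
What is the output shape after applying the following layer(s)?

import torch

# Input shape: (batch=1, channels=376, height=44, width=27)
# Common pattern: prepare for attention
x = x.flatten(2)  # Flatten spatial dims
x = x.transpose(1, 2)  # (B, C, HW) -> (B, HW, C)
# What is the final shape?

Input shape: (1, 376, 44, 27)
  -> after flatten(2): (1, 376, 1188)
Output shape: (1, 1188, 376)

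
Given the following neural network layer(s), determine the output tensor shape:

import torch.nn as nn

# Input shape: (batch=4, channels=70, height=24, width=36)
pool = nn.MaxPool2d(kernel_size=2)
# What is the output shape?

Input shape: (4, 70, 24, 36)
Output shape: (4, 70, 12, 18)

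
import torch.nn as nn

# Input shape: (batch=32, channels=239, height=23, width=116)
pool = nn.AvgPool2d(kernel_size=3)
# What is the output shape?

Input shape: (32, 239, 23, 116)
Output shape: (32, 239, 7, 38)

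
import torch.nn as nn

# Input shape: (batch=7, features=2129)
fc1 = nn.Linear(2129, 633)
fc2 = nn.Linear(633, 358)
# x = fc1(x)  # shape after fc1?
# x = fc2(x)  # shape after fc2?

Input shape: (7, 2129)
  -> after fc1: (7, 633)
Output shape: (7, 358)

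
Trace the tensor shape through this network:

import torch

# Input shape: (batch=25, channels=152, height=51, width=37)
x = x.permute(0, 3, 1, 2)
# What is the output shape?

Input shape: (25, 152, 51, 37)
Output shape: (25, 37, 152, 51)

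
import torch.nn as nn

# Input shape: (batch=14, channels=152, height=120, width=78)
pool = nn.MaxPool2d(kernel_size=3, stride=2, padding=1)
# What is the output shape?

Input shape: (14, 152, 120, 78)
Output shape: (14, 152, 60, 39)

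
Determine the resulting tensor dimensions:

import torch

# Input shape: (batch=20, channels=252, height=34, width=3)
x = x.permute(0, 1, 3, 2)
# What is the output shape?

Input shape: (20, 252, 34, 3)
Output shape: (20, 252, 3, 34)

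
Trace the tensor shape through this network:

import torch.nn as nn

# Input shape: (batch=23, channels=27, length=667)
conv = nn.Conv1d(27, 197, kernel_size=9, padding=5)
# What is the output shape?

Input shape: (23, 27, 667)
Output shape: (23, 197, 669)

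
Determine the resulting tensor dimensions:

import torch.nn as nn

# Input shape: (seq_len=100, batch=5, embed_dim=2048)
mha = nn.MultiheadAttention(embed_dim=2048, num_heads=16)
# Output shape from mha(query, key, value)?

Input shape: (100, 5, 2048)
Output shape: (100, 5, 2048)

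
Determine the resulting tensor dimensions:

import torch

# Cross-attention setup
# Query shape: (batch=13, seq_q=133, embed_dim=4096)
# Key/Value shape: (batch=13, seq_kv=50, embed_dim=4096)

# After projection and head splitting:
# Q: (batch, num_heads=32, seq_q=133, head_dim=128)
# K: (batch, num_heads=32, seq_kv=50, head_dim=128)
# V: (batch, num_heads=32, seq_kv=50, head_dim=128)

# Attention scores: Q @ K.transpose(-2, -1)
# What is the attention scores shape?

Input shape: (13, 133, 4096)
Output shape: (13, 32, 133, 50)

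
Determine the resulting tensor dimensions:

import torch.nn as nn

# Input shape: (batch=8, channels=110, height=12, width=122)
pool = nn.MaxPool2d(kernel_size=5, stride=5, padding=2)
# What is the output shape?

Input shape: (8, 110, 12, 122)
Output shape: (8, 110, 3, 25)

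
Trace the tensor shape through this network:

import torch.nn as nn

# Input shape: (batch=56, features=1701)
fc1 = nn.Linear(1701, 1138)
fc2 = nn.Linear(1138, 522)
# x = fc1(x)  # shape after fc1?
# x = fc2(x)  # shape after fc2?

Input shape: (56, 1701)
  -> after fc1: (56, 1138)
Output shape: (56, 522)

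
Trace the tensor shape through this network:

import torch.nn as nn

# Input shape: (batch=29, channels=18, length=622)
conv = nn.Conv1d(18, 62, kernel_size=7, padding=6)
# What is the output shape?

Input shape: (29, 18, 622)
Output shape: (29, 62, 628)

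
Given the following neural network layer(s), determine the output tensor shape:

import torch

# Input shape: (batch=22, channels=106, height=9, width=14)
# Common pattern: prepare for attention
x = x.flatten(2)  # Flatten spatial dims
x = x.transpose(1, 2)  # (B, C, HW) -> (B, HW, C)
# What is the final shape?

Input shape: (22, 106, 9, 14)
  -> after flatten(2): (22, 106, 126)
Output shape: (22, 126, 106)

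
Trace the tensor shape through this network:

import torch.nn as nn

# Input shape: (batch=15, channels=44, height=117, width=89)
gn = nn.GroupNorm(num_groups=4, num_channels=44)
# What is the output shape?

Input shape: (15, 44, 117, 89)
Output shape: (15, 44, 117, 89)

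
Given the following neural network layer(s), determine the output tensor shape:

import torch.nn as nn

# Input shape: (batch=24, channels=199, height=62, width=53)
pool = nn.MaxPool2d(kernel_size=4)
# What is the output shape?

Input shape: (24, 199, 62, 53)
Output shape: (24, 199, 15, 13)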